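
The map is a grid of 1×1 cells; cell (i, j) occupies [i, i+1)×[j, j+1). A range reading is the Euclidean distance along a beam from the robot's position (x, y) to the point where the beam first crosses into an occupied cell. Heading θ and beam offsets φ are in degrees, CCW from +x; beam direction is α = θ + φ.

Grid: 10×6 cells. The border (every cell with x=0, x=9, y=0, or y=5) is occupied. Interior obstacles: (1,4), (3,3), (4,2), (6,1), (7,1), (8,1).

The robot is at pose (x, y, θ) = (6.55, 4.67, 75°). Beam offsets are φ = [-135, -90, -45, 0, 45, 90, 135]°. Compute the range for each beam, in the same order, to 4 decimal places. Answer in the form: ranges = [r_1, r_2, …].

beam 1: φ=-135°, α=300°
  direction (0.5000, -0.8660); cell (6,4); t to first gridline: x 0.9000, y 0.7736 (then +2.0000 / +1.1547)
    (6,3) via y @ 0.7736
    (7,3) via x @ 0.9000
    (7,2) via y @ 1.9283
    (8,2) via x @ 2.9000
    (8,1) via y @ 3.0831  # hit
  → r_1 = 3.0831
beam 2: φ=-90°, α=345°
  direction (0.9659, -0.2588); cell (6,4); t to first gridline: x 0.4659, y 2.5887 (then +1.0353 / +3.8637)
    (7,4) via x @ 0.4659
    (8,4) via x @ 1.5012
    (9,4) via x @ 2.5364  # hit
  → r_2 = 2.5364
beam 3: φ=-45°, α=30°
  direction (0.8660, 0.5000); cell (6,4); t to first gridline: x 0.5196, y 0.6600 (then +1.1547 / +2.0000)
    (7,4) via x @ 0.5196
    (7,5) via y @ 0.6600  # hit
  → r_3 = 0.6600
beam 4: φ=0°, α=75°
  direction (0.2588, 0.9659); cell (6,4); t to first gridline: x 1.7387, y 0.3416 (then +3.8637 / +1.0353)
    (6,5) via y @ 0.3416  # hit
  → r_4 = 0.3416
beam 5: φ=45°, α=120°
  direction (-0.5000, 0.8660); cell (6,4); t to first gridline: x 1.1000, y 0.3811 (then +2.0000 / +1.1547)
    (6,5) via y @ 0.3811  # hit
  → r_5 = 0.3811
beam 6: φ=90°, α=165°
  direction (-0.9659, 0.2588); cell (6,4); t to first gridline: x 0.5694, y 1.2750 (then +1.0353 / +3.8637)
    (5,4) via x @ 0.5694
    (5,5) via y @ 1.2750  # hit
  → r_6 = 1.2750
beam 7: φ=135°, α=210°
  direction (-0.8660, -0.5000); cell (6,4); t to first gridline: x 0.6351, y 1.3400 (then +1.1547 / +2.0000)
    (5,4) via x @ 0.6351
    (5,3) via y @ 1.3400
    (4,3) via x @ 1.7898
    (3,3) via x @ 2.9445  # hit
  → r_7 = 2.9445

ranges = [3.0831, 2.5364, 0.6600, 0.3416, 0.3811, 1.2750, 2.9445]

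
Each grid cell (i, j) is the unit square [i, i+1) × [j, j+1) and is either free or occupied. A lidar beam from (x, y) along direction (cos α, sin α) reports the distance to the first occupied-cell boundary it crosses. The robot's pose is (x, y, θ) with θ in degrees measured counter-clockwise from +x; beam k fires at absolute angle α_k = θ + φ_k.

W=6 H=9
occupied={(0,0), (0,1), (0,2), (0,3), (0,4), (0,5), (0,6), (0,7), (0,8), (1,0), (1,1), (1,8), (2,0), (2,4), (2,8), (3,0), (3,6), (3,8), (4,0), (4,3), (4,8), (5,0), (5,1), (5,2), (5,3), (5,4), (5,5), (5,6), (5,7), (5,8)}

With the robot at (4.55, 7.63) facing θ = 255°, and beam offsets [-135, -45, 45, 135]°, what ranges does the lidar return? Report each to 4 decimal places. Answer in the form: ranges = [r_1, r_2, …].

ranges = [0.4272, 1.2600, 0.9000, 0.5196]

beam 1: φ=-135°, α=120°
  direction (-0.5000, 0.8660); cell (4,7); t to first gridline: x 1.1000, y 0.4272 (then +2.0000 / +1.1547)
    (4,8) via y @ 0.4272  # hit
  → r_1 = 0.4272
beam 2: φ=-45°, α=210°
  direction (-0.8660, -0.5000); cell (4,7); t to first gridline: x 0.6351, y 1.2600 (then +1.1547 / +2.0000)
    (3,7) via x @ 0.6351
    (3,6) via y @ 1.2600  # hit
  → r_2 = 1.2600
beam 3: φ=45°, α=300°
  direction (0.5000, -0.8660); cell (4,7); t to first gridline: x 0.9000, y 0.7275 (then +2.0000 / +1.1547)
    (4,6) via y @ 0.7275
    (5,6) via x @ 0.9000  # hit
  → r_3 = 0.9000
beam 4: φ=135°, α=30°
  direction (0.8660, 0.5000); cell (4,7); t to first gridline: x 0.5196, y 0.7400 (then +1.1547 / +2.0000)
    (5,7) via x @ 0.5196  # hit
  → r_4 = 0.5196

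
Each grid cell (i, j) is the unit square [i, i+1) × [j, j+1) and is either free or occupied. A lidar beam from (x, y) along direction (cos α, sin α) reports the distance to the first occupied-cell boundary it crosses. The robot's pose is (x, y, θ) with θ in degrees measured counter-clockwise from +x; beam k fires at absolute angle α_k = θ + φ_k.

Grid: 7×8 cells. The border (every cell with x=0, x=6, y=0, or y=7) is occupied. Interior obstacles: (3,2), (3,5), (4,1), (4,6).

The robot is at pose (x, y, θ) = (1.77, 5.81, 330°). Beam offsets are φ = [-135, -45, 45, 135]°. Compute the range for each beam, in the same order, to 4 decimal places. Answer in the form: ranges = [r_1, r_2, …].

ranges = [0.7972, 4.9797, 2.3087, 1.2320]

beam 1: φ=-135°, α=195°
  cosα=-0.9659 sinα=-0.2588 | (1,5) | tMaxX 0.7972 tMaxY 3.1296 | tΔX 1.0353 tΔY 3.8637
    t=0.7972 [x] (0,5) — stop
  → r_1 = 0.7972
beam 2: φ=-45°, α=285°
  cosα=0.2588 sinα=-0.9659 | (1,5) | tMaxX 0.8887 tMaxY 0.8386 | tΔX 3.8637 tΔY 1.0353
    t=0.8386 [y] (1,4)
    t=0.8887 [x] (2,4)
    t=1.8738 [y] (2,3)
    t=2.9091 [y] (2,2)
    t=3.9444 [y] (2,1)
    t=4.7524 [x] (3,1)
    t=4.9797 [y] (3,0) — stop
  → r_2 = 4.9797
beam 3: φ=45°, α=15°
  cosα=0.9659 sinα=0.2588 | (1,5) | tMaxX 0.2381 tMaxY 0.7341 | tΔX 1.0353 tΔY 3.8637
    t=0.2381 [x] (2,5)
    t=0.7341 [y] (2,6)
    t=1.2734 [x] (3,6)
    t=2.3087 [x] (4,6) — stop
  → r_3 = 2.3087
beam 4: φ=135°, α=105°
  cosα=-0.2588 sinα=0.9659 | (1,5) | tMaxX 2.9751 tMaxY 0.1967 | tΔX 3.8637 tΔY 1.0353
    t=0.1967 [y] (1,6)
    t=1.2320 [y] (1,7) — stop
  → r_4 = 1.2320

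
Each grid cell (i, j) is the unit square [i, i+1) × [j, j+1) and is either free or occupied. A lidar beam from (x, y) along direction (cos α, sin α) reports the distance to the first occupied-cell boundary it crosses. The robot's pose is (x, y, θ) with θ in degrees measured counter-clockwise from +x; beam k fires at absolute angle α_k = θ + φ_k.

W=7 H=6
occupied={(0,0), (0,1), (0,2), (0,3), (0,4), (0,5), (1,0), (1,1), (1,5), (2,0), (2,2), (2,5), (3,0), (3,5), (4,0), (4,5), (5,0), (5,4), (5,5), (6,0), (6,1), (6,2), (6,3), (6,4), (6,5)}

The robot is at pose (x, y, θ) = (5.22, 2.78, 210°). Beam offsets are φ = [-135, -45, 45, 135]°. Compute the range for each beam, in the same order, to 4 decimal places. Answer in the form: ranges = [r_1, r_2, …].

beam 1: φ=-135°, α=75°
  direction (0.2588, 0.9659); cell (5,2); t to first gridline: x 3.0137, y 0.2278 (then +3.8637 / +1.0353)
    (5,3) via y @ 0.2278
    (5,4) via y @ 1.2630  # hit
  → r_1 = 1.2630
beam 2: φ=-45°, α=165°
  direction (-0.9659, 0.2588); cell (5,2); t to first gridline: x 0.2278, y 0.8500 (then +1.0353 / +3.8637)
    (4,2) via x @ 0.2278
    (4,3) via y @ 0.8500
    (3,3) via x @ 1.2630
    (2,3) via x @ 2.2983
    (1,3) via x @ 3.3336
    (0,3) via x @ 4.3689  # hit
  → r_2 = 4.3689
beam 3: φ=45°, α=255°
  direction (-0.2588, -0.9659); cell (5,2); t to first gridline: x 0.8500, y 0.8075 (then +3.8637 / +1.0353)
    (5,1) via y @ 0.8075
    (4,1) via x @ 0.8500
    (4,0) via y @ 1.8428  # hit
  → r_3 = 1.8428
beam 4: φ=135°, α=345°
  direction (0.9659, -0.2588); cell (5,2); t to first gridline: x 0.8075, y 3.0137 (then +1.0353 / +3.8637)
    (6,2) via x @ 0.8075  # hit
  → r_4 = 0.8075

ranges = [1.2630, 4.3689, 1.8428, 0.8075]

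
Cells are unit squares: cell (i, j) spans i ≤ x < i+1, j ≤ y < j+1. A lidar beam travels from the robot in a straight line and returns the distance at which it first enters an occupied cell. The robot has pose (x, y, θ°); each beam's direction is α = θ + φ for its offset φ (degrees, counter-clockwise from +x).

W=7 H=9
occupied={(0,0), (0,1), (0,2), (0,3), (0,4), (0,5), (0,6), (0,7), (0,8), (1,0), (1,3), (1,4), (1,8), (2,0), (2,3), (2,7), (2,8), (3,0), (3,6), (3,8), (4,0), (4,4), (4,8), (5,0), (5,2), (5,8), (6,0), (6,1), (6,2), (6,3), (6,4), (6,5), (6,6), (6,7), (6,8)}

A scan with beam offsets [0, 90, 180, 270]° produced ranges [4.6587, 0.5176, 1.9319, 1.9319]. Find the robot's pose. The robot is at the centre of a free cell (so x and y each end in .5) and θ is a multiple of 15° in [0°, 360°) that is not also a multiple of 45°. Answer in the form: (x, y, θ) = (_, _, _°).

(x, y, θ) = (5.5, 5.5, 255°)

The pose lattice has 28·16 = 448 candidates. Test each by forward raycasting.
  (2.5, 2.5, 60°): beam 1 = 0.5774 ≠ 4.6587 ✗
  (5.5, 1.5, 345°): beam 1 = 0.5176 ≠ 4.6587 ✗
  (4.5, 2.5, 75°): beam 1 = 1.5529 ≠ 4.6587 ✗
  (2.5, 6.5, 285°): beam 1 = 5.6940 ≠ 4.6587 ✗
  (4.5, 2.5, 30°): beam 1 = 0.5774 ≠ 4.6587 ✗
  …
  (5.5, 5.5, 255°): r_1=4.6587, r_2=0.5176, r_3=1.9319, r_4=1.9319 — all match ✓
Only this pose fits every beam.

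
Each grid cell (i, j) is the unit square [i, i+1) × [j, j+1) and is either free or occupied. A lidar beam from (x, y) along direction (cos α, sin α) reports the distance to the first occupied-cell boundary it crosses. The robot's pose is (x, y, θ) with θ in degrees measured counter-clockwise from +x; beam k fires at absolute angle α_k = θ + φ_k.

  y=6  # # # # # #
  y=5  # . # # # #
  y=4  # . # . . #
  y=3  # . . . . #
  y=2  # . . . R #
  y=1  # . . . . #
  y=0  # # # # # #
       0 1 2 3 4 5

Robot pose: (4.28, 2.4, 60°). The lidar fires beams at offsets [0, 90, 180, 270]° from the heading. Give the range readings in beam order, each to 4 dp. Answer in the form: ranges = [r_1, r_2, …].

beam 1: φ=0°, α=60°
  d=(0.5000,0.8660)  start (4,2)  tX=1.4400 tY=0.6928  stride 1/|dx|=2.0000 1/|dy|=1.1547
    cross y-line → (4,3), t=0.6928
    cross x-line → (5,3), t=1.4400 (wall)
  → r_1 = 1.4400
beam 2: φ=90°, α=150°
  d=(-0.8660,0.5000)  start (4,2)  tX=0.3233 tY=1.2000  stride 1/|dx|=1.1547 1/|dy|=2.0000
    cross x-line → (3,2), t=0.3233
    cross y-line → (3,3), t=1.2000
    cross x-line → (2,3), t=1.4780
    cross x-line → (1,3), t=2.6327
    cross y-line → (1,4), t=3.2000
    cross x-line → (0,4), t=3.7874 (wall)
  → r_2 = 3.7874
beam 3: φ=180°, α=240°
  d=(-0.5000,-0.8660)  start (4,2)  tX=0.5600 tY=0.4619  stride 1/|dx|=2.0000 1/|dy|=1.1547
    cross y-line → (4,1), t=0.4619
    cross x-line → (3,1), t=0.5600
    cross y-line → (3,0), t=1.6166 (wall)
  → r_3 = 1.6166
beam 4: φ=270°, α=330°
  d=(0.8660,-0.5000)  start (4,2)  tX=0.8314 tY=0.8000  stride 1/|dx|=1.1547 1/|dy|=2.0000
    cross y-line → (4,1), t=0.8000
    cross x-line → (5,1), t=0.8314 (wall)
  → r_4 = 0.8314

ranges = [1.4400, 3.7874, 1.6166, 0.8314]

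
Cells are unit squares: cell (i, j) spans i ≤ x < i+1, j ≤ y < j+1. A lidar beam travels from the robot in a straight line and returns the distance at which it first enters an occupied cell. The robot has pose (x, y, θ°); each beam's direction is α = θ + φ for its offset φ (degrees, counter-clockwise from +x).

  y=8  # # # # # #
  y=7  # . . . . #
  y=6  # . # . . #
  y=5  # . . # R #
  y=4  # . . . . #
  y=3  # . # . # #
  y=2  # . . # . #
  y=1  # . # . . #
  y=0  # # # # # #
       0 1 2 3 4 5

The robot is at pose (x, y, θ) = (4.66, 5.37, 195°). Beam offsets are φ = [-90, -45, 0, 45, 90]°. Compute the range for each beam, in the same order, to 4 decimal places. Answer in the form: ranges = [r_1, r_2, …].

beam 1: φ=-90°, α=105°
  dir = (cos 105°, sin 105°) = (-0.2588, 0.9659); from cell (4,5)
  next x-line at t=2.5500, next y-line at t=0.6522; Δt_x=3.8637, Δt_y=1.0353
    y: enter (4,6) at t=0.6522
    y: enter (4,7) at t=1.6875
    x: enter (3,7) at t=2.5500
    y: enter (3,8) at t=2.7228 ← occupied
  → r_1 = 2.7228
beam 2: φ=-45°, α=150°
  dir = (cos 150°, sin 150°) = (-0.8660, 0.5000); from cell (4,5)
  next x-line at t=0.7621, next y-line at t=1.2600; Δt_x=1.1547, Δt_y=2.0000
    x: enter (3,5) at t=0.7621 ← occupied
  → r_2 = 0.7621
beam 3: φ=0°, α=195°
  dir = (cos 195°, sin 195°) = (-0.9659, -0.2588); from cell (4,5)
  next x-line at t=0.6833, next y-line at t=1.4296; Δt_x=1.0353, Δt_y=3.8637
    x: enter (3,5) at t=0.6833 ← occupied
  → r_3 = 0.6833
beam 4: φ=45°, α=240°
  dir = (cos 240°, sin 240°) = (-0.5000, -0.8660); from cell (4,5)
  next x-line at t=1.3200, next y-line at t=0.4272; Δt_x=2.0000, Δt_y=1.1547
    y: enter (4,4) at t=0.4272
    x: enter (3,4) at t=1.3200
    y: enter (3,3) at t=1.5819
    y: enter (3,2) at t=2.7366 ← occupied
  → r_4 = 2.7366
beam 5: φ=90°, α=285°
  dir = (cos 285°, sin 285°) = (0.2588, -0.9659); from cell (4,5)
  next x-line at t=1.3137, next y-line at t=0.3831; Δt_x=3.8637, Δt_y=1.0353
    y: enter (4,4) at t=0.3831
    x: enter (5,4) at t=1.3137 ← occupied
  → r_5 = 1.3137

ranges = [2.7228, 0.7621, 0.6833, 2.7366, 1.3137]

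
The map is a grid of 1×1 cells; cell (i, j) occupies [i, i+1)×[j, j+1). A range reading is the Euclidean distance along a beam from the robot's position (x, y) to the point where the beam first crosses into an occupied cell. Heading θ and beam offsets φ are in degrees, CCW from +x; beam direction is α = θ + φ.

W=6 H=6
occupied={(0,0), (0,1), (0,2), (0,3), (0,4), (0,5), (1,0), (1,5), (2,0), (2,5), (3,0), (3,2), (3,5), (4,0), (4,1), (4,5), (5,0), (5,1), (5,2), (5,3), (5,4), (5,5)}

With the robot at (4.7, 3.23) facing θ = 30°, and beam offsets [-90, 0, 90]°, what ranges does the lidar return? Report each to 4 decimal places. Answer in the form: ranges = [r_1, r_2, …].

ranges = [0.6000, 0.3464, 2.0438]

beam 1: φ=-90°, α=300°
  cosα=0.5000 sinα=-0.8660 | (4,3) | tMaxX 0.6000 tMaxY 0.2656 | tΔX 2.0000 tΔY 1.1547
    t=0.2656 [y] (4,2)
    t=0.6000 [x] (5,2) — stop
  → r_1 = 0.6000
beam 2: φ=0°, α=30°
  cosα=0.8660 sinα=0.5000 | (4,3) | tMaxX 0.3464 tMaxY 1.5400 | tΔX 1.1547 tΔY 2.0000
    t=0.3464 [x] (5,3) — stop
  → r_2 = 0.3464
beam 3: φ=90°, α=120°
  cosα=-0.5000 sinα=0.8660 | (4,3) | tMaxX 1.4000 tMaxY 0.8891 | tΔX 2.0000 tΔY 1.1547
    t=0.8891 [y] (4,4)
    t=1.4000 [x] (3,4)
    t=2.0438 [y] (3,5) — stop
  → r_3 = 2.0438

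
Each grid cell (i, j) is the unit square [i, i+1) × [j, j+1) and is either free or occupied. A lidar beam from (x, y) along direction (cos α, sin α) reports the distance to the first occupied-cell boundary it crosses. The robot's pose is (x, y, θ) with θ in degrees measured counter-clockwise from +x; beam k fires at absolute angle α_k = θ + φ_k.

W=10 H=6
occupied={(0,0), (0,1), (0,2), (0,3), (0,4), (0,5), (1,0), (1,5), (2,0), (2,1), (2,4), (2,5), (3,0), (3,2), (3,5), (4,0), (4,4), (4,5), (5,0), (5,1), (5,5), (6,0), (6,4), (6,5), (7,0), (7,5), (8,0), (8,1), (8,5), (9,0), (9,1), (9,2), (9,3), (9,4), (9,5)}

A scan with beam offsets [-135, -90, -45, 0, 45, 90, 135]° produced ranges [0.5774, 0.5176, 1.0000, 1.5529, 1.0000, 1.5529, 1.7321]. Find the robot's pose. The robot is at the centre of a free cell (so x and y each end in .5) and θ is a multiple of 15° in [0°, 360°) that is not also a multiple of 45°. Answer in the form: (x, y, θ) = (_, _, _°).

(x, y, θ) = (1.5, 2.5, 285°)

Enumerate (i+0.5, j+0.5, θ) over the 25 free cells and 16 admissible headings. For each, cast all 7 beams and compare to the given ranges.
  (3.5, 3.5, 15°): beam 3 = 5.0000 ≠ 1.0000 ✗
  (5.5, 2.5, 15°): beam 3 = 2.8868 ≠ 1.0000 ✗
  (3.5, 3.5, 75°): beam 2 = 5.6940 ≠ 0.5176 ✗
  (7.5, 4.5, 15°): beam 1 = 3.0000 ≠ 0.5774 ✗
  …
  (1.5, 2.5, 285°): r_1=0.5774, r_2=0.5176, r_3=1.0000, r_4=1.5529, r_5=1.0000, r_6=1.5529, r_7=1.7321 — all match ✓
Only this pose fits every beam.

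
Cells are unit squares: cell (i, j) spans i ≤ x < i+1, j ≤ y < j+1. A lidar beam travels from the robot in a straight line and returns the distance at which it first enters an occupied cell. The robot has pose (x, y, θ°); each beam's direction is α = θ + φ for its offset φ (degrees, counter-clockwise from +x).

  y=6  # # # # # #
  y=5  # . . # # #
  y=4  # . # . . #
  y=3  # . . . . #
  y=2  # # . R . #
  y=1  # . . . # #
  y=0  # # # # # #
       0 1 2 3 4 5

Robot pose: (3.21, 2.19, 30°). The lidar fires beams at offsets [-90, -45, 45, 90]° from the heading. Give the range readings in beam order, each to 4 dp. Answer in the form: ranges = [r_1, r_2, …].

beam 1: φ=-90°, α=300°
  direction (0.5000, -0.8660); cell (3,2); t to first gridline: x 1.5800, y 0.2194 (then +2.0000 / +1.1547)
    (3,1) via y @ 0.2194
    (3,0) via y @ 1.3741  # hit
  → r_1 = 1.3741
beam 2: φ=-45°, α=345°
  direction (0.9659, -0.2588); cell (3,2); t to first gridline: x 0.8179, y 0.7341 (then +1.0353 / +3.8637)
    (3,1) via y @ 0.7341
    (4,1) via x @ 0.8179  # hit
  → r_2 = 0.8179
beam 3: φ=45°, α=75°
  direction (0.2588, 0.9659); cell (3,2); t to first gridline: x 3.0523, y 0.8386 (then +3.8637 / +1.0353)
    (3,3) via y @ 0.8386
    (3,4) via y @ 1.8738
    (3,5) via y @ 2.9091  # hit
  → r_3 = 2.9091
beam 4: φ=90°, α=120°
  direction (-0.5000, 0.8660); cell (3,2); t to first gridline: x 0.4200, y 0.9353 (then +2.0000 / +1.1547)
    (2,2) via x @ 0.4200
    (2,3) via y @ 0.9353
    (2,4) via y @ 2.0900  # hit
  → r_4 = 2.0900

ranges = [1.3741, 0.8179, 2.9091, 2.0900]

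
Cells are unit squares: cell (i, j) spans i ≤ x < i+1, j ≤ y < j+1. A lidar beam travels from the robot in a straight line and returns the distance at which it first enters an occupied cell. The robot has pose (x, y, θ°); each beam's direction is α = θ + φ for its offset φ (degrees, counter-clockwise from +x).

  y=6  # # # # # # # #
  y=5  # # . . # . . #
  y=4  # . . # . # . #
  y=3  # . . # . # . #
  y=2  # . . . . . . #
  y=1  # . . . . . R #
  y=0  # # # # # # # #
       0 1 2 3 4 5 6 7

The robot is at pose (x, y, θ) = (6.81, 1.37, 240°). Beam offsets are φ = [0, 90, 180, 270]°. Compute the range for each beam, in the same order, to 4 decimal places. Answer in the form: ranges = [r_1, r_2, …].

ranges = [0.4272, 0.2194, 0.3800, 3.2600]

beam 1: φ=0°, α=240°
  cosα=-0.5000 sinα=-0.8660 | (6,1) | tMaxX 1.6200 tMaxY 0.4272 | tΔX 2.0000 tΔY 1.1547
    t=0.4272 [y] (6,0) — stop
  → r_1 = 0.4272
beam 2: φ=90°, α=330°
  cosα=0.8660 sinα=-0.5000 | (6,1) | tMaxX 0.2194 tMaxY 0.7400 | tΔX 1.1547 tΔY 2.0000
    t=0.2194 [x] (7,1) — stop
  → r_2 = 0.2194
beam 3: φ=180°, α=60°
  cosα=0.5000 sinα=0.8660 | (6,1) | tMaxX 0.3800 tMaxY 0.7275 | tΔX 2.0000 tΔY 1.1547
    t=0.3800 [x] (7,1) — stop
  → r_3 = 0.3800
beam 4: φ=270°, α=150°
  cosα=-0.8660 sinα=0.5000 | (6,1) | tMaxX 0.9353 tMaxY 1.2600 | tΔX 1.1547 tΔY 2.0000
    t=0.9353 [x] (5,1)
    t=1.2600 [y] (5,2)
    t=2.0900 [x] (4,2)
    t=3.2447 [x] (3,2)
    t=3.2600 [y] (3,3) — stop
  → r_4 = 3.2600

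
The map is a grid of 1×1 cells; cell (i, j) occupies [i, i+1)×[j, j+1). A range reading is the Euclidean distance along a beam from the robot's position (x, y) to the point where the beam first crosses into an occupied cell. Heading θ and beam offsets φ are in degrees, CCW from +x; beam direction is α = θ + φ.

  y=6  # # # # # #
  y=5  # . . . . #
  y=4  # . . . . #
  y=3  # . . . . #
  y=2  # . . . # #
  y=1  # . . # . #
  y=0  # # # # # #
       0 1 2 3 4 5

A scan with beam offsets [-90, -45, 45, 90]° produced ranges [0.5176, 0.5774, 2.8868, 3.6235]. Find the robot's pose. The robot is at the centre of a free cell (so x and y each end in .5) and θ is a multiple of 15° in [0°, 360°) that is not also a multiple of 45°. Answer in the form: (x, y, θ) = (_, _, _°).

Candidates: 18 free-cell centres × 16 headings = 288 poses. Raycast each; keep the one whose scan matches to 4 dp.
  (1.5, 2.5, 345°): beam 1 = 1.5529 ≠ 0.5176 ✗
  (3.5, 4.5, 60°): beam 1 = 1.7321 ≠ 0.5176 ✗
  (4.5, 3.5, 300°): beam 1 = 4.0415 ≠ 0.5176 ✗
  (3.5, 4.5, 210°): beam 1 = 1.7321 ≠ 0.5176 ✗
  …
  (4.5, 3.5, 75°): r_1=0.5176, r_2=0.5774, r_3=2.8868, r_4=3.6235 — all match ✓
Unique over the lattice → pose = (4.5, 3.5, 75°).

(x, y, θ) = (4.5, 3.5, 75°)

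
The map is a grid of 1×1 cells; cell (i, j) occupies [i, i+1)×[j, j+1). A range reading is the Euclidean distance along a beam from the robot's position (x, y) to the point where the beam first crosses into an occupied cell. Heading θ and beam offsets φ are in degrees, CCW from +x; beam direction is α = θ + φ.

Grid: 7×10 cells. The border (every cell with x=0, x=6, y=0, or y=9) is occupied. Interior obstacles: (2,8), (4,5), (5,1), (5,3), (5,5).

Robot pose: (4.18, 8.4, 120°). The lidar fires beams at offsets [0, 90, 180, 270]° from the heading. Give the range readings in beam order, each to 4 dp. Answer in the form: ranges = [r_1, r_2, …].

beam 1: φ=0°, α=120°
  direction (-0.5000, 0.8660); cell (4,8); t to first gridline: x 0.3600, y 0.6928 (then +2.0000 / +1.1547)
    (3,8) via x @ 0.3600
    (3,9) via y @ 0.6928  # hit
  → r_1 = 0.6928
beam 2: φ=90°, α=210°
  direction (-0.8660, -0.5000); cell (4,8); t to first gridline: x 0.2078, y 0.8000 (then +1.1547 / +2.0000)
    (3,8) via x @ 0.2078
    (3,7) via y @ 0.8000
    (2,7) via x @ 1.3625
    (1,7) via x @ 2.5172
    (1,6) via y @ 2.8000
    (0,6) via x @ 3.6719  # hit
  → r_2 = 3.6719
beam 3: φ=180°, α=300°
  direction (0.5000, -0.8660); cell (4,8); t to first gridline: x 1.6400, y 0.4619 (then +2.0000 / +1.1547)
    (4,7) via y @ 0.4619
    (4,6) via y @ 1.6166
    (5,6) via x @ 1.6400
    (5,5) via y @ 2.7713  # hit
  → r_3 = 2.7713
beam 4: φ=270°, α=30°
  direction (0.8660, 0.5000); cell (4,8); t to first gridline: x 0.9469, y 1.2000 (then +1.1547 / +2.0000)
    (5,8) via x @ 0.9469
    (5,9) via y @ 1.2000  # hit
  → r_4 = 1.2000

ranges = [0.6928, 3.6719, 2.7713, 1.2000]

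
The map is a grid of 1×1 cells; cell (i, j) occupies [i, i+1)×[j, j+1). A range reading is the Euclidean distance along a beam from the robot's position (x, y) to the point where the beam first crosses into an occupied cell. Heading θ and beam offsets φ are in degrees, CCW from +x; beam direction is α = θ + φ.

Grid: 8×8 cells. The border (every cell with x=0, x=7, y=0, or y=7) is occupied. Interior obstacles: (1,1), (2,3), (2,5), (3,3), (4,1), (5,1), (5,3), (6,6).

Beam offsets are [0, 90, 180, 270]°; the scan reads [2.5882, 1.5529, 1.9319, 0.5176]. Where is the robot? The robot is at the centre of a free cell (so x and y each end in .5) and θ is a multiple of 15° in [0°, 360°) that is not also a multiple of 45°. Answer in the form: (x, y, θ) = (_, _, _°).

(x, y, θ) = (3.5, 2.5, 165°)

The pose lattice has 28·16 = 448 candidates. Test each by forward raycasting.
  (4.5, 6.5, 345°): beam 1 = 1.5529 ≠ 2.5882 ✗
  (5.5, 6.5, 240°): beam 1 = 3.0000 ≠ 2.5882 ✗
  (6.5, 4.5, 240°): beam 1 = 1.0000 ≠ 2.5882 ✗
  (5.5, 2.5, 165°): beam 1 = 1.9319 ≠ 2.5882 ✗
  (4.5, 4.5, 300°): beam 1 = 1.0000 ≠ 2.5882 ✗
  …
  (3.5, 2.5, 165°): r_1=2.5882, r_2=1.5529, r_3=1.9319, r_4=0.5176 — all match ✓
No second candidate reproduces the full scan.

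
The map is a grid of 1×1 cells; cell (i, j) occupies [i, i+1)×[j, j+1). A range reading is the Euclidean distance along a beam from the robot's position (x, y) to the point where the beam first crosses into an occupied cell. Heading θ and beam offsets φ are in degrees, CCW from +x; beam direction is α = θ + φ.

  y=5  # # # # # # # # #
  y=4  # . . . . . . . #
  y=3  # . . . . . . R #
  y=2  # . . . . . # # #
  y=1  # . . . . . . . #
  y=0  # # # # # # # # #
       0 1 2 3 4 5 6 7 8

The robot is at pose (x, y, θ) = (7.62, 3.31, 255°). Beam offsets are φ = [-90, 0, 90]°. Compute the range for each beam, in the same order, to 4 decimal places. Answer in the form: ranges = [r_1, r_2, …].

beam 1: φ=-90°, α=165°
  d=(-0.9659,0.2588)  start (7,3)  tX=0.6419 tY=2.6660  stride 1/|dx|=1.0353 1/|dy|=3.8637
    cross x-line → (6,3), t=0.6419
    cross x-line → (5,3), t=1.6771
    cross y-line → (5,4), t=2.6660
    cross x-line → (4,4), t=2.7124
    cross x-line → (3,4), t=3.7477
    cross x-line → (2,4), t=4.7830
    cross x-line → (1,4), t=5.8183
    cross y-line → (1,5), t=6.5297 (wall)
  → r_1 = 6.5297
beam 2: φ=0°, α=255°
  d=(-0.2588,-0.9659)  start (7,3)  tX=2.3955 tY=0.3209  stride 1/|dx|=3.8637 1/|dy|=1.0353
    cross y-line → (7,2), t=0.3209 (wall)
  → r_2 = 0.3209
beam 3: φ=90°, α=345°
  d=(0.9659,-0.2588)  start (7,3)  tX=0.3934 tY=1.1977  stride 1/|dx|=1.0353 1/|dy|=3.8637
    cross x-line → (8,3), t=0.3934 (wall)
  → r_3 = 0.3934

ranges = [6.5297, 0.3209, 0.3934]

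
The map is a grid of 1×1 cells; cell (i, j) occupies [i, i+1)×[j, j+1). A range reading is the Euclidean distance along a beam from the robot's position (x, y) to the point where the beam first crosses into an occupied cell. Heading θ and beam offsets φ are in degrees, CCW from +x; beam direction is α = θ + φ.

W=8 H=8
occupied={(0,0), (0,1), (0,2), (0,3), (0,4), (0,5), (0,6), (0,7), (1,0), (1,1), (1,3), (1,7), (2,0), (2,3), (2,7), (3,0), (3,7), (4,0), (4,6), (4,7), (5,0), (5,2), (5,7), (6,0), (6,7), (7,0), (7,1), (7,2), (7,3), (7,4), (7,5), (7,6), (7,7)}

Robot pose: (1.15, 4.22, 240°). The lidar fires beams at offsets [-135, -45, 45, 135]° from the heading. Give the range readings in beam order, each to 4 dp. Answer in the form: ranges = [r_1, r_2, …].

beam 1: φ=-135°, α=105°
  direction (-0.2588, 0.9659); cell (1,4); t to first gridline: x 0.5796, y 0.8075 (then +3.8637 / +1.0353)
    (0,4) via x @ 0.5796  # hit
  → r_1 = 0.5796
beam 2: φ=-45°, α=195°
  direction (-0.9659, -0.2588); cell (1,4); t to first gridline: x 0.1553, y 0.8500 (then +1.0353 / +3.8637)
    (0,4) via x @ 0.1553  # hit
  → r_2 = 0.1553
beam 3: φ=45°, α=285°
  direction (0.2588, -0.9659); cell (1,4); t to first gridline: x 3.2841, y 0.2278 (then +3.8637 / +1.0353)
    (1,3) via y @ 0.2278  # hit
  → r_3 = 0.2278
beam 4: φ=135°, α=15°
  direction (0.9659, 0.2588); cell (1,4); t to first gridline: x 0.8800, y 3.0137 (then +1.0353 / +3.8637)
    (2,4) via x @ 0.8800
    (3,4) via x @ 1.9153
    (4,4) via x @ 2.9505
    (4,5) via y @ 3.0137
    (5,5) via x @ 3.9858
    (6,5) via x @ 5.0211
    (7,5) via x @ 6.0564  # hit
  → r_4 = 6.0564

ranges = [0.5796, 0.1553, 0.2278, 6.0564]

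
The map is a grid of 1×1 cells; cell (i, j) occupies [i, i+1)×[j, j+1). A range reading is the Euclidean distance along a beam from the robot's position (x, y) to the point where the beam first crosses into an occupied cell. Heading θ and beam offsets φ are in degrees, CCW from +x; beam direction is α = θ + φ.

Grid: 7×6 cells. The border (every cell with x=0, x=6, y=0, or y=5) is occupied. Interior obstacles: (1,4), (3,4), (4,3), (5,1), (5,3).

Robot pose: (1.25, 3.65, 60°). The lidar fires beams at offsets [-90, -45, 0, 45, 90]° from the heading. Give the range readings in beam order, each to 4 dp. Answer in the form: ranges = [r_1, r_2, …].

ranges = [4.3301, 1.8117, 0.4041, 0.3623, 0.2887]

beam 1: φ=-90°, α=330°
  d=(0.8660,-0.5000)  start (1,3)  tX=0.8660 tY=1.3000  stride 1/|dx|=1.1547 1/|dy|=2.0000
    cross x-line → (2,3), t=0.8660
    cross y-line → (2,2), t=1.3000
    cross x-line → (3,2), t=2.0207
    cross x-line → (4,2), t=3.1754
    cross y-line → (4,1), t=3.3000
    cross x-line → (5,1), t=4.3301 (wall)
  → r_1 = 4.3301
beam 2: φ=-45°, α=15°
  d=(0.9659,0.2588)  start (1,3)  tX=0.7765 tY=1.3523  stride 1/|dx|=1.0353 1/|dy|=3.8637
    cross x-line → (2,3), t=0.7765
    cross y-line → (2,4), t=1.3523
    cross x-line → (3,4), t=1.8117 (wall)
  → r_2 = 1.8117
beam 3: φ=0°, α=60°
  d=(0.5000,0.8660)  start (1,3)  tX=1.5000 tY=0.4041  stride 1/|dx|=2.0000 1/|dy|=1.1547
    cross y-line → (1,4), t=0.4041 (wall)
  → r_3 = 0.4041
beam 4: φ=45°, α=105°
  d=(-0.2588,0.9659)  start (1,3)  tX=0.9659 tY=0.3623  stride 1/|dx|=3.8637 1/|dy|=1.0353
    cross y-line → (1,4), t=0.3623 (wall)
  → r_4 = 0.3623
beam 5: φ=90°, α=150°
  d=(-0.8660,0.5000)  start (1,3)  tX=0.2887 tY=0.7000  stride 1/|dx|=1.1547 1/|dy|=2.0000
    cross x-line → (0,3), t=0.2887 (wall)
  → r_5 = 0.2887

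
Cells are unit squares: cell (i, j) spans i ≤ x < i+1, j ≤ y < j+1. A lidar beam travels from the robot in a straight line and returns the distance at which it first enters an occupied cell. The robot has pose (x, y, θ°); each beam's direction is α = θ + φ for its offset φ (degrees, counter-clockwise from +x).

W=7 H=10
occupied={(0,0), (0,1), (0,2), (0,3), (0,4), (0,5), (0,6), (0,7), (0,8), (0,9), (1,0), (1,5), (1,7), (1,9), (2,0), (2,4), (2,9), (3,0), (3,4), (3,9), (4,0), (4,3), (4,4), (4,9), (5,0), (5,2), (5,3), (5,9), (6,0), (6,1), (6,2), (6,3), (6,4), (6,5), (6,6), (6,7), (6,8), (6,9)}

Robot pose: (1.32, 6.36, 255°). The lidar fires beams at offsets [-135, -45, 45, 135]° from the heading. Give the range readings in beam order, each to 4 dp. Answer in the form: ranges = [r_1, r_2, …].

beam 1: φ=-135°, α=120°
  cosα=-0.5000 sinα=0.8660 | (1,6) | tMaxX 0.6400 tMaxY 0.7390 | tΔX 2.0000 tΔY 1.1547
    t=0.6400 [x] (0,6) — stop
  → r_1 = 0.6400
beam 2: φ=-45°, α=210°
  cosα=-0.8660 sinα=-0.5000 | (1,6) | tMaxX 0.3695 tMaxY 0.7200 | tΔX 1.1547 tΔY 2.0000
    t=0.3695 [x] (0,6) — stop
  → r_2 = 0.3695
beam 3: φ=45°, α=300°
  cosα=0.5000 sinα=-0.8660 | (1,6) | tMaxX 1.3600 tMaxY 0.4157 | tΔX 2.0000 tΔY 1.1547
    t=0.4157 [y] (1,5) — stop
  → r_3 = 0.4157
beam 4: φ=135°, α=30°
  cosα=0.8660 sinα=0.5000 | (1,6) | tMaxX 0.7852 tMaxY 1.2800 | tΔX 1.1547 tΔY 2.0000
    t=0.7852 [x] (2,6)
    t=1.2800 [y] (2,7)
    t=1.9399 [x] (3,7)
    t=3.0946 [x] (4,7)
    t=3.2800 [y] (4,8)
    t=4.2493 [x] (5,8)
    t=5.2800 [y] (5,9) — stop
  → r_4 = 5.2800

ranges = [0.6400, 0.3695, 0.4157, 5.2800]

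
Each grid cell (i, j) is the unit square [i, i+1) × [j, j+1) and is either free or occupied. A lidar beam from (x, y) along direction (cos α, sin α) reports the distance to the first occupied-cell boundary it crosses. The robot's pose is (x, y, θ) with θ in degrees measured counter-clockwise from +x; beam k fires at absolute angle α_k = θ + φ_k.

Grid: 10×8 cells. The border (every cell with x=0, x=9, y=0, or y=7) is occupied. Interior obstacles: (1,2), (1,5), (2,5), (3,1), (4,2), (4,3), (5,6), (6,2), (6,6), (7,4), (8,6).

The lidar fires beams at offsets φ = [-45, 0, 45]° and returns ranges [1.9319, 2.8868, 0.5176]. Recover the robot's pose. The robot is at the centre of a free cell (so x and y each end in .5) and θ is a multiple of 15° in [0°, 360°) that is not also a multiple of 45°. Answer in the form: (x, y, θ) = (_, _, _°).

(x, y, θ) = (6.5, 1.5, 30°)

Enumerate (i+0.5, j+0.5, θ) over the 37 free cells and 16 admissible headings. For each, cast all 3 beams and compare to the given ranges.
  (6.5, 5.5, 105°): beam 1 = 0.5774 ≠ 1.9319 ✗
  (2.5, 4.5, 75°): beam 1 = 3.0000 ≠ 1.9319 ✗
  (6.5, 4.5, 60°): beam 1 = 0.5176 ≠ 1.9319 ✗
  (7.5, 3.5, 60°): beam 1 = 1.5529 ≠ 1.9319 ✗
  …
  (6.5, 1.5, 30°): r_1=1.9319, r_2=2.8868, r_3=0.5176 — all match ✓
Only this pose fits every beam.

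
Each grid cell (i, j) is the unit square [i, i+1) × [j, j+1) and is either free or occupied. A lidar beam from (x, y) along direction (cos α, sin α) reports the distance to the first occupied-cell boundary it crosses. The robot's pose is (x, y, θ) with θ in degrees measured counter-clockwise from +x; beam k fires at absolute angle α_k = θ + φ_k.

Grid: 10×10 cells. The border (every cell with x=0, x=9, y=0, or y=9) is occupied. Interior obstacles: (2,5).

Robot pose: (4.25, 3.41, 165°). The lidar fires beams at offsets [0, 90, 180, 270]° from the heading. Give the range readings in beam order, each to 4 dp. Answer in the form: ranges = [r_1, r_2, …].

beam 1: φ=0°, α=165°
  cosα=-0.9659 sinα=0.2588 | (4,3) | tMaxX 0.2588 tMaxY 2.2796 | tΔX 1.0353 tΔY 3.8637
    t=0.2588 [x] (3,3)
    t=1.2941 [x] (2,3)
    t=2.2796 [y] (2,4)
    t=2.3294 [x] (1,4)
    t=3.3646 [x] (0,4) — stop
  → r_1 = 3.3646
beam 2: φ=90°, α=255°
  cosα=-0.2588 sinα=-0.9659 | (4,3) | tMaxX 0.9659 tMaxY 0.4245 | tΔX 3.8637 tΔY 1.0353
    t=0.4245 [y] (4,2)
    t=0.9659 [x] (3,2)
    t=1.4597 [y] (3,1)
    t=2.4950 [y] (3,0) — stop
  → r_2 = 2.4950
beam 3: φ=180°, α=345°
  cosα=0.9659 sinα=-0.2588 | (4,3) | tMaxX 0.7765 tMaxY 1.5841 | tΔX 1.0353 tΔY 3.8637
    t=0.7765 [x] (5,3)
    t=1.5841 [y] (5,2)
    t=1.8117 [x] (6,2)
    t=2.8470 [x] (7,2)
    t=3.8823 [x] (8,2)
    t=4.9176 [x] (9,2) — stop
  → r_3 = 4.9176
beam 4: φ=270°, α=75°
  cosα=0.2588 sinα=0.9659 | (4,3) | tMaxX 2.8978 tMaxY 0.6108 | tΔX 3.8637 tΔY 1.0353
    t=0.6108 [y] (4,4)
    t=1.6461 [y] (4,5)
    t=2.6814 [y] (4,6)
    t=2.8978 [x] (5,6)
    t=3.7166 [y] (5,7)
    t=4.7519 [y] (5,8)
    t=5.7872 [y] (5,9) — stop
  → r_4 = 5.7872

ranges = [3.3646, 2.4950, 4.9176, 5.7872]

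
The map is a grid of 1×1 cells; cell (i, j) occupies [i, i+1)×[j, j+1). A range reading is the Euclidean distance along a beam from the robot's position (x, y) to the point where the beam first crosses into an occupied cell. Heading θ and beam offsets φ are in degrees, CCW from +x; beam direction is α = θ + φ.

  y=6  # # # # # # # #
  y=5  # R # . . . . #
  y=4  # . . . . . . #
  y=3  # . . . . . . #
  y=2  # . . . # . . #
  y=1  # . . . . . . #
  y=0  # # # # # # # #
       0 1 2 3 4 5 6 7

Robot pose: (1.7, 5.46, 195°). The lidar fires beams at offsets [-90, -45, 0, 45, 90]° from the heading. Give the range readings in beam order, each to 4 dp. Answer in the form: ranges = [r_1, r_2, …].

ranges = [0.5590, 0.8083, 0.7247, 1.4000, 4.6173]

beam 1: φ=-90°, α=105°
  dir = (cos 105°, sin 105°) = (-0.2588, 0.9659); from cell (1,5)
  next x-line at t=2.7046, next y-line at t=0.5590; Δt_x=3.8637, Δt_y=1.0353
    y: enter (1,6) at t=0.5590 ← occupied
  → r_1 = 0.5590
beam 2: φ=-45°, α=150°
  dir = (cos 150°, sin 150°) = (-0.8660, 0.5000); from cell (1,5)
  next x-line at t=0.8083, next y-line at t=1.0800; Δt_x=1.1547, Δt_y=2.0000
    x: enter (0,5) at t=0.8083 ← occupied
  → r_2 = 0.8083
beam 3: φ=0°, α=195°
  dir = (cos 195°, sin 195°) = (-0.9659, -0.2588); from cell (1,5)
  next x-line at t=0.7247, next y-line at t=1.7773; Δt_x=1.0353, Δt_y=3.8637
    x: enter (0,5) at t=0.7247 ← occupied
  → r_3 = 0.7247
beam 4: φ=45°, α=240°
  dir = (cos 240°, sin 240°) = (-0.5000, -0.8660); from cell (1,5)
  next x-line at t=1.4000, next y-line at t=0.5312; Δt_x=2.0000, Δt_y=1.1547
    y: enter (1,4) at t=0.5312
    x: enter (0,4) at t=1.4000 ← occupied
  → r_4 = 1.4000
beam 5: φ=90°, α=285°
  dir = (cos 285°, sin 285°) = (0.2588, -0.9659); from cell (1,5)
  next x-line at t=1.1591, next y-line at t=0.4762; Δt_x=3.8637, Δt_y=1.0353
    y: enter (1,4) at t=0.4762
    x: enter (2,4) at t=1.1591
    y: enter (2,3) at t=1.5115
    y: enter (2,2) at t=2.5468
    y: enter (2,1) at t=3.5821
    y: enter (2,0) at t=4.6173 ← occupied
  → r_5 = 4.6173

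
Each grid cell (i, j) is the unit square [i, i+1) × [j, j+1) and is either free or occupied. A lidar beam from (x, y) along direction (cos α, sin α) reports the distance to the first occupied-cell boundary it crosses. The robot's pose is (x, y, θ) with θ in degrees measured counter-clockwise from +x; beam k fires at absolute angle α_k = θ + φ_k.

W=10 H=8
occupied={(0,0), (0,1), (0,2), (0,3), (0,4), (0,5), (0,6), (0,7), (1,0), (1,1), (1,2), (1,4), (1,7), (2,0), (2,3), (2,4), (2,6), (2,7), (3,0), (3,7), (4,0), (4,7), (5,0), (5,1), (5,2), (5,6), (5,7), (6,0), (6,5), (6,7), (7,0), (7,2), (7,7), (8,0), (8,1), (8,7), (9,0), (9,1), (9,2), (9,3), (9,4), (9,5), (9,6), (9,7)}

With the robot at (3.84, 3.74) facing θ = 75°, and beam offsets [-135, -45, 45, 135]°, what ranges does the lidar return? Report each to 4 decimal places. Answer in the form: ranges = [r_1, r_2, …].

ranges = [2.3200, 2.5200, 2.6096, 0.9699]

beam 1: φ=-135°, α=300°
  dir = (cos 300°, sin 300°) = (0.5000, -0.8660); from cell (3,3)
  next x-line at t=0.3200, next y-line at t=0.8545; Δt_x=2.0000, Δt_y=1.1547
    x: enter (4,3) at t=0.3200
    y: enter (4,2) at t=0.8545
    y: enter (4,1) at t=2.0092
    x: enter (5,1) at t=2.3200 ← occupied
  → r_1 = 2.3200
beam 2: φ=-45°, α=30°
  dir = (cos 30°, sin 30°) = (0.8660, 0.5000); from cell (3,3)
  next x-line at t=0.1848, next y-line at t=0.5200; Δt_x=1.1547, Δt_y=2.0000
    x: enter (4,3) at t=0.1848
    y: enter (4,4) at t=0.5200
    x: enter (5,4) at t=1.3395
    x: enter (6,4) at t=2.4942
    y: enter (6,5) at t=2.5200 ← occupied
  → r_2 = 2.5200
beam 3: φ=45°, α=120°
  dir = (cos 120°, sin 120°) = (-0.5000, 0.8660); from cell (3,3)
  next x-line at t=1.6800, next y-line at t=0.3002; Δt_x=2.0000, Δt_y=1.1547
    y: enter (3,4) at t=0.3002
    y: enter (3,5) at t=1.4549
    x: enter (2,5) at t=1.6800
    y: enter (2,6) at t=2.6096 ← occupied
  → r_3 = 2.6096
beam 4: φ=135°, α=210°
  dir = (cos 210°, sin 210°) = (-0.8660, -0.5000); from cell (3,3)
  next x-line at t=0.9699, next y-line at t=1.4800; Δt_x=1.1547, Δt_y=2.0000
    x: enter (2,3) at t=0.9699 ← occupied
  → r_4 = 0.9699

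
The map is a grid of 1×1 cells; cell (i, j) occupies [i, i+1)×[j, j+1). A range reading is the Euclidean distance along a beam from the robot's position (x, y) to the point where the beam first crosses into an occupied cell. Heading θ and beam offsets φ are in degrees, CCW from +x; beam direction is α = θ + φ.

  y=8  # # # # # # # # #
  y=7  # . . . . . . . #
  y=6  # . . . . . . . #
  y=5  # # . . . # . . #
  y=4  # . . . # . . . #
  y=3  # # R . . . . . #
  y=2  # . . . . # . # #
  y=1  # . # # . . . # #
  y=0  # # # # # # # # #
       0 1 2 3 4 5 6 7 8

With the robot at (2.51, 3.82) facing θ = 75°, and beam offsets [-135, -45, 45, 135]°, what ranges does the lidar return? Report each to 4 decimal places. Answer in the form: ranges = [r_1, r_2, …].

beam 1: φ=-135°, α=300°
  cosα=0.5000 sinα=-0.8660 | (2,3) | tMaxX 0.9800 tMaxY 0.9469 | tΔX 2.0000 tΔY 1.1547
    t=0.9469 [y] (2,2)
    t=0.9800 [x] (3,2)
    t=2.1016 [y] (3,1) — stop
  → r_1 = 2.1016
beam 2: φ=-45°, α=30°
  cosα=0.8660 sinα=0.5000 | (2,3) | tMaxX 0.5658 tMaxY 0.3600 | tΔX 1.1547 tΔY 2.0000
    t=0.3600 [y] (2,4)
    t=0.5658 [x] (3,4)
    t=1.7205 [x] (4,4) — stop
  → r_2 = 1.7205
beam 3: φ=45°, α=120°
  cosα=-0.5000 sinα=0.8660 | (2,3) | tMaxX 1.0200 tMaxY 0.2078 | tΔX 2.0000 tΔY 1.1547
    t=0.2078 [y] (2,4)
    t=1.0200 [x] (1,4)
    t=1.3625 [y] (1,5) — stop
  → r_3 = 1.3625
beam 4: φ=135°, α=210°
  cosα=-0.8660 sinα=-0.5000 | (2,3) | tMaxX 0.5889 tMaxY 1.6400 | tΔX 1.1547 tΔY 2.0000
    t=0.5889 [x] (1,3) — stop
  → r_4 = 0.5889

ranges = [2.1016, 1.7205, 1.3625, 0.5889]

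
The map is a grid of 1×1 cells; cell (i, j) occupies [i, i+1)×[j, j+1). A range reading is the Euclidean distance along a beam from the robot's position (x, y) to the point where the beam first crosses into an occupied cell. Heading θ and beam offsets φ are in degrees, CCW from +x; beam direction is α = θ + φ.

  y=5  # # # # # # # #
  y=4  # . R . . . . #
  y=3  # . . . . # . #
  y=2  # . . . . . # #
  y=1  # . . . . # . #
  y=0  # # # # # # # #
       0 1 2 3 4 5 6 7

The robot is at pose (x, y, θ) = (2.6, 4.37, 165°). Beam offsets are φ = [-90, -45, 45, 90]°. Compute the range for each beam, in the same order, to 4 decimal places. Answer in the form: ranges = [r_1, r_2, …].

beam 1: φ=-90°, α=75°
  d=(0.2588,0.9659)  start (2,4)  tX=1.5455 tY=0.6522  stride 1/|dx|=3.8637 1/|dy|=1.0353
    cross y-line → (2,5), t=0.6522 (wall)
  → r_1 = 0.6522
beam 2: φ=-45°, α=120°
  d=(-0.5000,0.8660)  start (2,4)  tX=1.2000 tY=0.7275  stride 1/|dx|=2.0000 1/|dy|=1.1547
    cross y-line → (2,5), t=0.7275 (wall)
  → r_2 = 0.7275
beam 3: φ=45°, α=210°
  d=(-0.8660,-0.5000)  start (2,4)  tX=0.6928 tY=0.7400  stride 1/|dx|=1.1547 1/|dy|=2.0000
    cross x-line → (1,4), t=0.6928
    cross y-line → (1,3), t=0.7400
    cross x-line → (0,3), t=1.8475 (wall)
  → r_3 = 1.8475
beam 4: φ=90°, α=255°
  d=(-0.2588,-0.9659)  start (2,4)  tX=2.3182 tY=0.3831  stride 1/|dx|=3.8637 1/|dy|=1.0353
    cross y-line → (2,3), t=0.3831
    cross y-line → (2,2), t=1.4183
    cross x-line → (1,2), t=2.3182
    cross y-line → (1,1), t=2.4536
    cross y-line → (1,0), t=3.4889 (wall)
  → r_4 = 3.4889

ranges = [0.6522, 0.7275, 1.8475, 3.4889]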